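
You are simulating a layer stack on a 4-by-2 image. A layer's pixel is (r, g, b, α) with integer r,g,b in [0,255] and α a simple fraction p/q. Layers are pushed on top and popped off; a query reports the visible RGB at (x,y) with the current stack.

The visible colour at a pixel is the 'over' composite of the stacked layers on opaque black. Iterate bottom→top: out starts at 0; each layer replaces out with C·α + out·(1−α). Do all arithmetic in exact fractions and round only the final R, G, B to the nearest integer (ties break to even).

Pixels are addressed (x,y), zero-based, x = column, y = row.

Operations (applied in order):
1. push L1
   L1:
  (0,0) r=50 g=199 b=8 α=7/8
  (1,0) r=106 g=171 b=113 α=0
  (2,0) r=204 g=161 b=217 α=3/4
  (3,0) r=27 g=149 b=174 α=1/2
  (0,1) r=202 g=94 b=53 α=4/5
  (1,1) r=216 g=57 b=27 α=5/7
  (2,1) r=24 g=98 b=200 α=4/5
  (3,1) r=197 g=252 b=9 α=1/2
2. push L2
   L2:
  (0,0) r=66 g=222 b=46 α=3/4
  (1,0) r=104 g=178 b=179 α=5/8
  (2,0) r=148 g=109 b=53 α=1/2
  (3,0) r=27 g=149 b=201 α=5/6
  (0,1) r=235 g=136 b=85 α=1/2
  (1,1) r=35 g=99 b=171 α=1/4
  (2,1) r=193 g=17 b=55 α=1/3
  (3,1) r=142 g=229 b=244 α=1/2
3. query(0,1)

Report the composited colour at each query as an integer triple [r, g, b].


at x=0,y=1 over L1,L2:
L1 α=4/5: [808/5, 376/5, 212/5]
L2 α=1/2: [1983/10, 528/5, 637/10]
rounded: [198, 106, 64]


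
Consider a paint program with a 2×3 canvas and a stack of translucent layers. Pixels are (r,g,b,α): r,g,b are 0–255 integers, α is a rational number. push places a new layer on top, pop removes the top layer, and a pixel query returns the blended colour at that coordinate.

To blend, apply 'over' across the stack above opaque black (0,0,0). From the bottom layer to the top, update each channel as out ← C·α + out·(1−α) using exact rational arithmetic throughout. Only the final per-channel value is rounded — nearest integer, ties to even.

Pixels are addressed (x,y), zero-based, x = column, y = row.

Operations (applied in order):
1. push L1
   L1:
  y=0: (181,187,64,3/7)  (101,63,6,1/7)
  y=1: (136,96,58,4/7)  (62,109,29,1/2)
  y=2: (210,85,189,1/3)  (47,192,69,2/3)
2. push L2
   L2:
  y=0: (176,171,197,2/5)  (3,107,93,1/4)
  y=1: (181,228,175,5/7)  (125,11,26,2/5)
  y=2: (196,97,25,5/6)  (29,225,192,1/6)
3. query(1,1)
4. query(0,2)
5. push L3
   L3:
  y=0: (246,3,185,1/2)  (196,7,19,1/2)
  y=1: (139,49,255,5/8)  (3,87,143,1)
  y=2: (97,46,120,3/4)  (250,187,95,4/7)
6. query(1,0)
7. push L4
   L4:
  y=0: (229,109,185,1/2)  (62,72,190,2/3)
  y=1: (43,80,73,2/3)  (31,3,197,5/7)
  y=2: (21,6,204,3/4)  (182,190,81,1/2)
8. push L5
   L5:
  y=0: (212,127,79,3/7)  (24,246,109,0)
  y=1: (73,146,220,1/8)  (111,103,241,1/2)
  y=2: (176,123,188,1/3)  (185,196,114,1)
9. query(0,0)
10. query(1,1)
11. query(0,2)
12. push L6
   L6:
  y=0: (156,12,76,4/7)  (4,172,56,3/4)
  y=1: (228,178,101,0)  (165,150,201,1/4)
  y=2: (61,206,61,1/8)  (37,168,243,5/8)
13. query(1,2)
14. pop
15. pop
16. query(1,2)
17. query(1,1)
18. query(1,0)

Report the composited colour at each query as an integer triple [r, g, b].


query (1,1) [L1,L2] — begin 0,0,0
L1 α=1/2: [31, 109/2, 29/2]
L2 α=2/5: [343/5, 371/10, 191/10]
→ [69, 37, 19]

(0,2) stack=L1,L2; from [0,0,0]:
after L1 α=1/3: [70, 85/3, 63]
after L2 α=5/6: [175, 770/9, 94/3]
rounded: [175, 86, 31]

at x=1,y=0 over L1,L2,L3:
L1 α=1/7: [101/7, 9, 6/7]
L2 α=1/4: [81/7, 67/2, 669/28]
L3 α=1/2: [1453/14, 81/4, 1201/56]
rounded: [104, 20, 21]

at x=0,y=0 over L1,L2,L3,L4,L5:
L1 α=3/7: [543/7, 561/7, 192/7]
L2 α=2/5: [4093/35, 4077/35, 3334/35]
L3 α=1/2: [12703/70, 2091/35, 9809/70]
L4 α=1/2: [28733/140, 2953/35, 22759/140]
L5 α=3/7: [50993/245, 25147/245, 31054/245]
rounded: [208, 103, 127]

(1,1) stack=L1,L2,L3,L4,L5; from [0,0,0]:
L1 α=1/2: [31, 109/2, 29/2]
L2 α=2/5: [343/5, 371/10, 191/10]
L3 α=1: [3, 87, 143]
L4 α=5/7: [23, 27, 1271/7]
L5 α=1/2: [67, 65, 1479/7]
= [67, 65, 211]

(0,2) stack=L1,L2,L3,L4,L5; from [0,0,0]:
after L1 α=1/3: [70, 85/3, 63]
after L2 α=5/6: [175, 770/9, 94/3]
after L3 α=3/4: [233/2, 503/9, 587/6]
after L4 α=3/4: [359/8, 665/36, 4259/24]
after L5 α=1/3: [1063/12, 2879/54, 6515/36]
→ [89, 53, 181]

(1,2) stack=L1,L2,L3,L4,L5,L6; from [0,0,0]:
+L1 (α=2/3) → [94/3, 128, 46]
+L2 (α=1/6) → [557/18, 865/6, 211/3]
+L3 (α=4/7) → [6557/42, 2361/14, 591/7]
+L4 (α=1/2) → [14201/84, 5021/28, 579/7]
+L5 (α=1) → [185, 196, 114]
+L6 (α=5/8) → [185/2, 357/2, 1557/8]
rounded: [92, 178, 195]

(1,2) stack=L1,L2,L3,L4; from [0,0,0]:
L1 α=2/3: [94/3, 128, 46]
L2 α=1/6: [557/18, 865/6, 211/3]
L3 α=4/7: [6557/42, 2361/14, 591/7]
L4 α=1/2: [14201/84, 5021/28, 579/7]
rounded: [169, 179, 83]

at x=1,y=1 over L1,L2,L3,L4:
L1 α=1/2: [31, 109/2, 29/2]
L2 α=2/5: [343/5, 371/10, 191/10]
L3 α=1: [3, 87, 143]
L4 α=5/7: [23, 27, 1271/7]
= [23, 27, 182]

at x=1,y=0 over L1,L2,L3,L4:
L1 α=1/7: [101/7, 9, 6/7]
L2 α=1/4: [81/7, 67/2, 669/28]
L3 α=1/2: [1453/14, 81/4, 1201/56]
L4 α=2/3: [1063/14, 219/4, 22481/168]
→ [76, 55, 134]


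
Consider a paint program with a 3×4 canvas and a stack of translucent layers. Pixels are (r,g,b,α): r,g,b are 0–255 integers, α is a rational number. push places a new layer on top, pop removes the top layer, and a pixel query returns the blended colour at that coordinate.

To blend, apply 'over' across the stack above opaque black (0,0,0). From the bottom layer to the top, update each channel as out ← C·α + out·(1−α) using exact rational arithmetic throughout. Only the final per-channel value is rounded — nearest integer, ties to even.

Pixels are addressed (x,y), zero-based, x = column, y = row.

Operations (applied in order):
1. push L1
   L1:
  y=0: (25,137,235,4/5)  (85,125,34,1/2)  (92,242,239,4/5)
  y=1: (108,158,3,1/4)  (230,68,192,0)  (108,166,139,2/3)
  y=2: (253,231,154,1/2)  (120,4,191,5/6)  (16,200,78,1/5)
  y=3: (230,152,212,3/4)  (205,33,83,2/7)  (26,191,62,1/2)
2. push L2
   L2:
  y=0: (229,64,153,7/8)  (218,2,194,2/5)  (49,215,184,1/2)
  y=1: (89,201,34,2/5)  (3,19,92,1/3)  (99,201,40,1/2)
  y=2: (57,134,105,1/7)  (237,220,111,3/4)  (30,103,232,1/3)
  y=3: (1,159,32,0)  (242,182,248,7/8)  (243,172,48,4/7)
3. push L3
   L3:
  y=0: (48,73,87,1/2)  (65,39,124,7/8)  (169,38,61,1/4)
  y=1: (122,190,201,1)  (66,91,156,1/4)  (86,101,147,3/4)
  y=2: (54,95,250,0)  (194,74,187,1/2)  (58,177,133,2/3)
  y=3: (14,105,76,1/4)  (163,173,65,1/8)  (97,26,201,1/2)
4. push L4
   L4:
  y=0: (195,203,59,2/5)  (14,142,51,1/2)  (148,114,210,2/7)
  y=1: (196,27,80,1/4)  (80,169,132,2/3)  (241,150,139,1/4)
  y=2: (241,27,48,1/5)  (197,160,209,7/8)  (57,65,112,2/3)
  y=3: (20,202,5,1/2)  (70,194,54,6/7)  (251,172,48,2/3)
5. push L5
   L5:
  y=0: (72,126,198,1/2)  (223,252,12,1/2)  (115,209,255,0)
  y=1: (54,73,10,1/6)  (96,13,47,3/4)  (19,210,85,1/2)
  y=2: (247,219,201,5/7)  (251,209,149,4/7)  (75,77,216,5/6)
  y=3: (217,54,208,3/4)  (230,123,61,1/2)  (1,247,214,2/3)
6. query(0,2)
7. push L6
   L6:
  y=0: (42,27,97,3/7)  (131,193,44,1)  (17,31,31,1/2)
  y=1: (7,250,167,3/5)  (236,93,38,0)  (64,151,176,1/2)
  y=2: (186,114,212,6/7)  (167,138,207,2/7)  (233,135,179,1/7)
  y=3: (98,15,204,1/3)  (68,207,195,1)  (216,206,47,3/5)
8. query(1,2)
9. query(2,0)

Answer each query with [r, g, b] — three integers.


at x=0,y=2 over L1,L2,L3,L4,L5:
L1 α=1/2: [253/2, 231/2, 77]
L2 α=1/7: [816/7, 827/7, 81]
L3 α=0: [816/7, 827/7, 81]
L4 α=1/5: [4951/35, 3497/35, 372/5]
L5 α=5/7: [53127/245, 45319/245, 5769/35]
→ [217, 185, 165]

at x=1,y=2 over L1,L2,L3,L4,L5,L6:
after L1 α=5/6: [100, 10/3, 955/6]
after L2 α=3/4: [811/4, 995/6, 2953/24]
after L3 α=1/2: [1587/8, 1439/12, 7441/48]
after L4 α=7/8: [12619/64, 14879/96, 77665/384]
after L5 α=4/7: [102113/448, 41631/224, 153953/896]
after L6 α=2/7: [660197/3136, 269979/1568, 1140709/6272]
rounded: [211, 172, 182]

(2,0) stack=L1,L2,L3,L4,L5,L6; from [0,0,0]:
L1 α=4/5: [368/5, 968/5, 956/5]
L2 α=1/2: [613/10, 2043/10, 938/5]
L3 α=1/4: [3529/40, 6509/40, 3119/20]
L4 α=2/7: [5897/56, 8333/56, 4799/28]
L5 α=0: [5897/56, 8333/56, 4799/28]
L6 α=1/2: [6849/112, 10069/112, 5667/56]
= [61, 90, 101]


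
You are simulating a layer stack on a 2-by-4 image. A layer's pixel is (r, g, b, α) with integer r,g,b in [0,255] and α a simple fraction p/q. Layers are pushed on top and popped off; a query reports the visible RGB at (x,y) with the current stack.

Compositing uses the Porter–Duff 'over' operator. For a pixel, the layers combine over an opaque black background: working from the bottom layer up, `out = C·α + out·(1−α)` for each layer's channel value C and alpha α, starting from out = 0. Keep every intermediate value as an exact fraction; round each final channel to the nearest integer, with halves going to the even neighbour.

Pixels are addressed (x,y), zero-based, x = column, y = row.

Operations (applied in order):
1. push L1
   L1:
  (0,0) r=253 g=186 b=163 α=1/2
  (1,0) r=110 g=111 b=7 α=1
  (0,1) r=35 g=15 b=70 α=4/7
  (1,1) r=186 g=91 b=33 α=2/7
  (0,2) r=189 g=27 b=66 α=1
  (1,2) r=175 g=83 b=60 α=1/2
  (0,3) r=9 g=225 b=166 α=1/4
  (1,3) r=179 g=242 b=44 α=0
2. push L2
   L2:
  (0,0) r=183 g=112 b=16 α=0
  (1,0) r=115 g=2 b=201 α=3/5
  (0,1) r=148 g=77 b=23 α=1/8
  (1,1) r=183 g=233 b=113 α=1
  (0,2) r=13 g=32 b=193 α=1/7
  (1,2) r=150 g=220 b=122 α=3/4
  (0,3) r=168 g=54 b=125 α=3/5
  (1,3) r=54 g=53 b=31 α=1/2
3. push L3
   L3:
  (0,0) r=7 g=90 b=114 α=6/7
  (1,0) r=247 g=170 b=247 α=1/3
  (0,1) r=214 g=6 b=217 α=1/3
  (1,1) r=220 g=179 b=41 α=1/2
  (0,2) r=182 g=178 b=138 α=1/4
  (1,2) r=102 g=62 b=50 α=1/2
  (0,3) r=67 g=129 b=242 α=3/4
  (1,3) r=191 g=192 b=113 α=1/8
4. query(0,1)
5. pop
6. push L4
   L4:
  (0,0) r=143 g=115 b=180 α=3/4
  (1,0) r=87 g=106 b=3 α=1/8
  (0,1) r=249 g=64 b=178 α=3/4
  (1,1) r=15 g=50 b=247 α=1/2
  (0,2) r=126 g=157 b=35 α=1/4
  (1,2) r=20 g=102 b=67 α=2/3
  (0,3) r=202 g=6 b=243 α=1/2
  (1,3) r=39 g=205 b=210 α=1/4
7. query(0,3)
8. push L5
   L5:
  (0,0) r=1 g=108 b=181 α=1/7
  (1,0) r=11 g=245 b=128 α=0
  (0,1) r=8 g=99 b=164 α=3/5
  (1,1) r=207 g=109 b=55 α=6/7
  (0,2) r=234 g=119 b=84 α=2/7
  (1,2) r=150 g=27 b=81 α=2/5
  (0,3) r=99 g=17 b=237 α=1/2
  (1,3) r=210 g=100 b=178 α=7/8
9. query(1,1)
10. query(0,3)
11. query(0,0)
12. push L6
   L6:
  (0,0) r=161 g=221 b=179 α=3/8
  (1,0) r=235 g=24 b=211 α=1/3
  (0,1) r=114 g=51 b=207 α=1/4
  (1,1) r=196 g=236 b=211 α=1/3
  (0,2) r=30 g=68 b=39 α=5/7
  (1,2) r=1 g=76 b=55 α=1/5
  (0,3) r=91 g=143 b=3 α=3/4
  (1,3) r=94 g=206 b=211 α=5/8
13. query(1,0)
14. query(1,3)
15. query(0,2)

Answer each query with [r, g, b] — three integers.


(0,1) stack=L1,L2,L3; from [0,0,0]:
+L1 (α=4/7) → [20, 60/7, 40]
+L2 (α=1/8) → [36, 137/8, 303/8]
+L3 (α=1/3) → [286/3, 161/12, 1171/12]
→ [95, 13, 98]

query (0,3) [L1,L2,L4] — begin 0,0,0
after L1 α=1/4: [9/4, 225/4, 83/2]
after L2 α=3/5: [1017/10, 549/10, 458/5]
after L4 α=1/2: [3037/20, 609/20, 1673/10]
→ [152, 30, 167]

(1,1) stack=L1,L2,L4,L5; from [0,0,0]:
L1 α=2/7: [372/7, 26, 66/7]
L2 α=1: [183, 233, 113]
L4 α=1/2: [99, 283/2, 180]
L5 α=6/7: [1341/7, 1591/14, 510/7]
= [192, 114, 73]

query (0,3) [L1,L2,L4,L5] — begin 0,0,0
+L1 (α=1/4) → [9/4, 225/4, 83/2]
+L2 (α=3/5) → [1017/10, 549/10, 458/5]
+L4 (α=1/2) → [3037/20, 609/20, 1673/10]
+L5 (α=1/2) → [5017/40, 949/40, 4043/20]
= [125, 24, 202]

at x=0,y=0 over L1,L2,L4,L5:
after L1 α=1/2: [253/2, 93, 163/2]
after L2 α=0: [253/2, 93, 163/2]
after L4 α=3/4: [1111/8, 219/2, 1243/8]
after L5 α=1/7: [3337/28, 765/7, 4453/28]
→ [119, 109, 159]

query (1,0) [L1,L2,L4,L5,L6] — begin 0,0,0
L1 α=1: [110, 111, 7]
L2 α=3/5: [113, 228/5, 617/5]
L4 α=1/8: [439/4, 1063/20, 2167/20]
L5 α=0: [439/4, 1063/20, 2167/20]
L6 α=1/3: [303/2, 1303/30, 4277/30]
= [152, 43, 143]

(1,3) stack=L1,L2,L4,L5,L6; from [0,0,0]:
L1 α=0: [0, 0, 0]
L2 α=1/2: [27, 53/2, 31/2]
L4 α=1/4: [30, 569/8, 513/8]
L5 α=7/8: [375/2, 6169/64, 10481/64]
L6 α=5/8: [2065/16, 84427/512, 98963/512]
rounded: [129, 165, 193]

(0,2) stack=L1,L2,L4,L5,L6; from [0,0,0]:
L1 α=1: [189, 27, 66]
L2 α=1/7: [1147/7, 194/7, 589/7]
L4 α=1/4: [4323/28, 1681/28, 503/7]
L5 α=2/7: [34719/196, 15069/196, 3691/49]
L6 α=5/7: [49419/686, 48389/686, 16937/343]
= [72, 71, 49]


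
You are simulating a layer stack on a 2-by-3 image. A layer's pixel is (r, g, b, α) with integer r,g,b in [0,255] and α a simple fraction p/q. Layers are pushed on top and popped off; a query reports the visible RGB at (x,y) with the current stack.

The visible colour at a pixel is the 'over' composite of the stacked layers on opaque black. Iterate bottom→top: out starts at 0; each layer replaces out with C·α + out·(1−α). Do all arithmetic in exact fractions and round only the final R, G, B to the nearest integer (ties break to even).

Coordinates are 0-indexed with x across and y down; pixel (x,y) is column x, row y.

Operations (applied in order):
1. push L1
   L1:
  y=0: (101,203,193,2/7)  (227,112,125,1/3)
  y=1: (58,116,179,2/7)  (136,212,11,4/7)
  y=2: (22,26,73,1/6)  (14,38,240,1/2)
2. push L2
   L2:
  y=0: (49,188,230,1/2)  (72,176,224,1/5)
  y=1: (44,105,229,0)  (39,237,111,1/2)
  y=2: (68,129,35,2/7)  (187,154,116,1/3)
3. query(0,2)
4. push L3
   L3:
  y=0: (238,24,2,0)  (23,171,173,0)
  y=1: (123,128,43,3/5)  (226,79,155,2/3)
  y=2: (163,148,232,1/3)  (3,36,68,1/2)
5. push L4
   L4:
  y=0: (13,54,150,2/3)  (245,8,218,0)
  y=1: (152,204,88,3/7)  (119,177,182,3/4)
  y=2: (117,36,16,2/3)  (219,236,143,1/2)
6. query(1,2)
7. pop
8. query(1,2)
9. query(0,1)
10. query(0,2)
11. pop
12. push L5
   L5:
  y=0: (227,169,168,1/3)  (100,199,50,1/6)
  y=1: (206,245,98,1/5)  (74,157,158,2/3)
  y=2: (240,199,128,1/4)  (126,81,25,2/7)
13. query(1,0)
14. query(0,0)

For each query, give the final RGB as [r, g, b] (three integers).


query (0,2) [L1,L2] — begin 0,0,0
+L1 (α=1/6) → [11/3, 13/3, 73/6]
+L2 (α=2/7) → [463/21, 839/21, 785/42]
= [22, 40, 19]

(1,2) stack=L1,L2,L3,L4; from [0,0,0]:
after L1 α=1/2: [7, 19, 120]
after L2 α=1/3: [67, 64, 356/3]
after L3 α=1/2: [35, 50, 280/3]
after L4 α=1/2: [127, 143, 709/6]
→ [127, 143, 118]

(1,2) stack=L1,L2,L3; from [0,0,0]:
after L1 α=1/2: [7, 19, 120]
after L2 α=1/3: [67, 64, 356/3]
after L3 α=1/2: [35, 50, 280/3]
rounded: [35, 50, 93]

at x=0,y=1 over L1,L2,L3:
+L1 (α=2/7) → [116/7, 232/7, 358/7]
+L2 (α=0) → [116/7, 232/7, 358/7]
+L3 (α=3/5) → [563/7, 3152/35, 1619/35]
→ [80, 90, 46]

query (0,2) [L1,L2,L3] — begin 0,0,0
after L1 α=1/6: [11/3, 13/3, 73/6]
after L2 α=2/7: [463/21, 839/21, 785/42]
after L3 α=1/3: [4349/63, 4786/63, 5657/63]
→ [69, 76, 90]

query (1,0) [L1,L2,L5] — begin 0,0,0
+L1 (α=1/3) → [227/3, 112/3, 125/3]
+L2 (α=1/5) → [1124/15, 976/15, 1172/15]
+L5 (α=1/6) → [712/9, 1573/18, 661/9]
→ [79, 87, 73]

at x=0,y=0 over L1,L2,L5:
after L1 α=2/7: [202/7, 58, 386/7]
after L2 α=1/2: [545/14, 123, 998/7]
after L5 α=1/3: [2134/21, 415/3, 3172/21]
= [102, 138, 151]


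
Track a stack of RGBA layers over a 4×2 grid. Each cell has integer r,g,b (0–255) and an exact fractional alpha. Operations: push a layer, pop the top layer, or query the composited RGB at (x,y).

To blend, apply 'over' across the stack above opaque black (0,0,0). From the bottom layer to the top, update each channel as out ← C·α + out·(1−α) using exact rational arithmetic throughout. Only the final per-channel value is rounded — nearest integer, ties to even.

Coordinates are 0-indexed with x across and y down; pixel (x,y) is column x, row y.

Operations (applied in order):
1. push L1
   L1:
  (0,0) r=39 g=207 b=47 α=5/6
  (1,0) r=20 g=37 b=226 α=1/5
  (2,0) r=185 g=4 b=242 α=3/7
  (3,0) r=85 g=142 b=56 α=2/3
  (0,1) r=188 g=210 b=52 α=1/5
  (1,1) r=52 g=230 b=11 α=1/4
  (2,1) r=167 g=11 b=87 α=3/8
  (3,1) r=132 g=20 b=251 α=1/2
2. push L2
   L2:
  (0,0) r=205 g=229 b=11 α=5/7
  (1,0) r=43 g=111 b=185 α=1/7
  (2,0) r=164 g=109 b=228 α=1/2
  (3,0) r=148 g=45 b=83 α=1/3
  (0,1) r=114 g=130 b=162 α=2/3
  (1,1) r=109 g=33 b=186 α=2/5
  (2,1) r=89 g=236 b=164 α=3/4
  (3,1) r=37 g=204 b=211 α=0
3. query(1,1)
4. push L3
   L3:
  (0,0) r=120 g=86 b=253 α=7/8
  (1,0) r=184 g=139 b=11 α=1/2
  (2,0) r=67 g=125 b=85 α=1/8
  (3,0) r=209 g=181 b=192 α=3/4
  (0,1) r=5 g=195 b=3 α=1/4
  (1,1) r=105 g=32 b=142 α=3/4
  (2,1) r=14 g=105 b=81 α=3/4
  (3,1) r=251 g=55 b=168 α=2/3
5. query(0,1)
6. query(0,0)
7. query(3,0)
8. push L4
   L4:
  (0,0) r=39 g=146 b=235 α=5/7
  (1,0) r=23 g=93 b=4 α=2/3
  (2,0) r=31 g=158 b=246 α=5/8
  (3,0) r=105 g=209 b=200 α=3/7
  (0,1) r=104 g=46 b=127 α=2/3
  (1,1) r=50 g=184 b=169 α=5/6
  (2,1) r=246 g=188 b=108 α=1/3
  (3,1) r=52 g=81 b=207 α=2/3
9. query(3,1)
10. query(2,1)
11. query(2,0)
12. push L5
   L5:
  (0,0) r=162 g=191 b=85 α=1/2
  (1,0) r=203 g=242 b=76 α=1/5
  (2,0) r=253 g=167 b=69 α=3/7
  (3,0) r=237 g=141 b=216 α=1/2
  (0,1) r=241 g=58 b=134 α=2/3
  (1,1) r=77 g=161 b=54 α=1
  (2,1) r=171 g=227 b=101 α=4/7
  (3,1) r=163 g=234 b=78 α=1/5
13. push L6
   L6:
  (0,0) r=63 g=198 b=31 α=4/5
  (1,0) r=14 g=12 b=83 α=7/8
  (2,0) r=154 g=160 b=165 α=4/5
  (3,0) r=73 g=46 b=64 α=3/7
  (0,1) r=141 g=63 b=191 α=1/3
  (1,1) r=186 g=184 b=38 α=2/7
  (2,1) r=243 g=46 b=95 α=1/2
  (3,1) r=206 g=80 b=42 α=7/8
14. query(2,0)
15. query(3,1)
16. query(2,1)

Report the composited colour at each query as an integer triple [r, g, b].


query (1,1) [L1,L2] — begin 0,0,0
+L1 (α=1/4) → [13, 115/2, 11/4]
+L2 (α=2/5) → [257/5, 477/10, 1521/20]
= [51, 48, 76]

(0,1) stack=L1,L2,L3; from [0,0,0]:
after L1 α=1/5: [188/5, 42, 52/5]
after L2 α=2/3: [1328/15, 302/3, 1672/15]
after L3 α=1/4: [1353/20, 497/4, 1687/20]
→ [68, 124, 84]

query (0,0) [L1,L2,L3] — begin 0,0,0
after L1 α=5/6: [65/2, 345/2, 235/6]
after L2 α=5/7: [1090/7, 1490/7, 400/21]
after L3 α=7/8: [3485/28, 713/7, 37591/168]
rounded: [124, 102, 224]

at x=3,y=0 over L1,L2,L3:
after L1 α=2/3: [170/3, 284/3, 112/3]
after L2 α=1/3: [784/9, 703/9, 473/9]
after L3 α=3/4: [6427/36, 2795/18, 5657/36]
= [179, 155, 157]

at x=3,y=1 over L1,L2,L3,L4:
after L1 α=1/2: [66, 10, 251/2]
after L2 α=0: [66, 10, 251/2]
after L3 α=2/3: [568/3, 40, 923/6]
after L4 α=2/3: [880/9, 202/3, 3407/18]
→ [98, 67, 189]

query (2,1) [L1,L2,L3,L4] — begin 0,0,0
L1 α=3/8: [501/8, 33/8, 261/8]
L2 α=3/4: [2637/32, 5697/32, 4197/32]
L3 α=3/4: [3981/128, 15777/128, 11973/128]
L4 α=1/3: [6575/64, 27809/192, 6295/64]
rounded: [103, 145, 98]

(2,0) stack=L1,L2,L3,L4; from [0,0,0]:
L1 α=3/7: [555/7, 12/7, 726/7]
L2 α=1/2: [1703/14, 775/14, 1161/7]
L3 α=1/8: [1837/16, 1025/16, 623/4]
L4 α=5/8: [7991/128, 15715/128, 6789/32]
→ [62, 123, 212]

(2,0) stack=L1,L2,L3,L4,L5,L6; from [0,0,0]:
after L1 α=3/7: [555/7, 12/7, 726/7]
after L2 α=1/2: [1703/14, 775/14, 1161/7]
after L3 α=1/8: [1837/16, 1025/16, 623/4]
after L4 α=5/8: [7991/128, 15715/128, 6789/32]
after L5 α=3/7: [32279/224, 31747/224, 8445/56]
after L6 α=4/5: [170263/1120, 175107/1120, 9081/56]
rounded: [152, 156, 162]

at x=3,y=1 over L1,L2,L3,L4,L5,L6:
L1 α=1/2: [66, 10, 251/2]
L2 α=0: [66, 10, 251/2]
L3 α=2/3: [568/3, 40, 923/6]
L4 α=2/3: [880/9, 202/3, 3407/18]
L5 α=1/5: [4987/45, 302/3, 7516/45]
L6 α=7/8: [69877/360, 991/12, 10373/180]
= [194, 83, 58]

query (2,1) [L1,L2,L3,L4,L5,L6] — begin 0,0,0
+L1 (α=3/8) → [501/8, 33/8, 261/8]
+L2 (α=3/4) → [2637/32, 5697/32, 4197/32]
+L3 (α=3/4) → [3981/128, 15777/128, 11973/128]
+L4 (α=1/3) → [6575/64, 27809/192, 6295/64]
+L5 (α=4/7) → [63501/448, 85921/448, 44741/448]
+L6 (α=1/2) → [172365/896, 106529/896, 87301/896]
= [192, 119, 97]


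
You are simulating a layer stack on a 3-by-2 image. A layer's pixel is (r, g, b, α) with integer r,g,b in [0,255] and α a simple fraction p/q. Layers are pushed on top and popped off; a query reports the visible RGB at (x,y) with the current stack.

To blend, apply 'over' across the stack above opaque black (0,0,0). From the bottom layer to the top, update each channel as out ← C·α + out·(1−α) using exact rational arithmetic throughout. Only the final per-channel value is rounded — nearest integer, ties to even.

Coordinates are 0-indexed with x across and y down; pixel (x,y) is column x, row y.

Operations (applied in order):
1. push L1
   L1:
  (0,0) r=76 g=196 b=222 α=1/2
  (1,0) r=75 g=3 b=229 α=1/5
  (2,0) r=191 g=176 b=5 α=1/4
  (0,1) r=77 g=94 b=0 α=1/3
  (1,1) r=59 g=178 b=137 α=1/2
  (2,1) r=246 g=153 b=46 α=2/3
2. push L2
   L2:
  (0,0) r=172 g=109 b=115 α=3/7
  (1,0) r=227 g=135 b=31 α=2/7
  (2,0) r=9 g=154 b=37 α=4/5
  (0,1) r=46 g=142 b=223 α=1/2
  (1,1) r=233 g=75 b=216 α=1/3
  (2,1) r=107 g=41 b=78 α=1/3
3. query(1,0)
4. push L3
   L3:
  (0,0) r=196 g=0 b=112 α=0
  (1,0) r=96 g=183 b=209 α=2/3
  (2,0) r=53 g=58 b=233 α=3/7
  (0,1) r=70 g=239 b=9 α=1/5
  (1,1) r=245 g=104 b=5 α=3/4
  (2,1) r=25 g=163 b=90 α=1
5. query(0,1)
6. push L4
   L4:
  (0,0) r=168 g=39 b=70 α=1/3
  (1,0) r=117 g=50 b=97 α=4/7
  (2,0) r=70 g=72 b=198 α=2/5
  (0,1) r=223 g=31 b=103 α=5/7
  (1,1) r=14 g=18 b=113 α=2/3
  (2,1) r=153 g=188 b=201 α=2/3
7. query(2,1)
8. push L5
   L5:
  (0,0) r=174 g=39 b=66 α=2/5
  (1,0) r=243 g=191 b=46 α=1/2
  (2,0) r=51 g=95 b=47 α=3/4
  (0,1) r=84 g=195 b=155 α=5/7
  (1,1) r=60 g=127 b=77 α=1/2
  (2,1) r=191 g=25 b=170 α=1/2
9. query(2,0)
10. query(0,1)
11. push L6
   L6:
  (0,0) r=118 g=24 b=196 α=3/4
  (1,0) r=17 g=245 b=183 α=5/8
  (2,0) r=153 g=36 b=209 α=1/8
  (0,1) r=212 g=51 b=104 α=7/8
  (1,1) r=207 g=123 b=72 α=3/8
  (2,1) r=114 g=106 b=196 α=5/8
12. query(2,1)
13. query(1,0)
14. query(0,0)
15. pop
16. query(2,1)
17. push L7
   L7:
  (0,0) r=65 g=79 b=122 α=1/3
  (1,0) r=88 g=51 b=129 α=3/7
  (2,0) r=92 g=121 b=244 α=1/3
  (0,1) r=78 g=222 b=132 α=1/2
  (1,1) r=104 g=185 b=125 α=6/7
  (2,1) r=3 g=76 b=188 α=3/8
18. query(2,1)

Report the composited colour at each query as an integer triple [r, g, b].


(1,0) stack=L1,L2; from [0,0,0]:
after L1 α=1/5: [15, 3/5, 229/5]
after L2 α=2/7: [529/7, 39, 291/7]
→ [76, 39, 42]

at x=0,y=1 over L1,L2,L3:
after L1 α=1/3: [77/3, 94/3, 0]
after L2 α=1/2: [215/6, 260/3, 223/2]
after L3 α=1/5: [128/3, 1757/15, 91]
= [43, 117, 91]

at x=2,y=1 over L1,L2,L3,L4:
+L1 (α=2/3) → [164, 102, 92/3]
+L2 (α=1/3) → [145, 245/3, 418/9]
+L3 (α=1) → [25, 163, 90]
+L4 (α=2/3) → [331/3, 539/3, 164]
→ [110, 180, 164]

at x=2,y=0 over L1,L2,L3,L4,L5:
after L1 α=1/4: [191/4, 44, 5/4]
after L2 α=4/5: [67/4, 132, 597/20]
after L3 α=3/7: [226/7, 702/7, 4092/35]
after L4 α=2/5: [1658/35, 3114/35, 26136/175]
after L5 α=3/4: [7013/140, 13089/140, 50811/700]
= [50, 93, 73]

(0,1) stack=L1,L2,L3,L4,L5; from [0,0,0]:
after L1 α=1/3: [77/3, 94/3, 0]
after L2 α=1/2: [215/6, 260/3, 223/2]
after L3 α=1/5: [128/3, 1757/15, 91]
after L4 α=5/7: [3601/21, 5839/105, 697/7]
after L5 α=5/7: [16022/147, 114053/735, 6819/49]
rounded: [109, 155, 139]

query (2,1) [L1,L2,L3,L4,L5,L6] — begin 0,0,0
+L1 (α=2/3) → [164, 102, 92/3]
+L2 (α=1/3) → [145, 245/3, 418/9]
+L3 (α=1) → [25, 163, 90]
+L4 (α=2/3) → [331/3, 539/3, 164]
+L5 (α=1/2) → [452/3, 307/3, 167]
+L6 (α=5/8) → [511/4, 837/8, 1481/8]
→ [128, 105, 185]

(1,0) stack=L1,L2,L3,L4,L5,L6; from [0,0,0]:
+L1 (α=1/5) → [15, 3/5, 229/5]
+L2 (α=2/7) → [529/7, 39, 291/7]
+L3 (α=2/3) → [1873/21, 135, 3217/21]
+L4 (α=4/7) → [5149/49, 605/7, 5933/49]
+L5 (α=1/2) → [8528/49, 971/7, 8187/98]
+L6 (α=5/8) → [29749/392, 1436/7, 114231/784]
rounded: [76, 205, 146]

at x=0,y=0 over L1,L2,L3,L4,L5,L6:
L1 α=1/2: [38, 98, 111]
L2 α=3/7: [668/7, 719/7, 789/7]
L3 α=0: [668/7, 719/7, 789/7]
L4 α=1/3: [2512/21, 1711/21, 2068/21]
L5 α=2/5: [4948/35, 2257/35, 2992/35]
L6 α=3/4: [8669/70, 4777/140, 5893/35]
→ [124, 34, 168]

at x=2,y=1 over L1,L2,L3,L4,L5:
+L1 (α=2/3) → [164, 102, 92/3]
+L2 (α=1/3) → [145, 245/3, 418/9]
+L3 (α=1) → [25, 163, 90]
+L4 (α=2/3) → [331/3, 539/3, 164]
+L5 (α=1/2) → [452/3, 307/3, 167]
= [151, 102, 167]

(2,1) stack=L1,L2,L3,L4,L5,L7; from [0,0,0]:
+L1 (α=2/3) → [164, 102, 92/3]
+L2 (α=1/3) → [145, 245/3, 418/9]
+L3 (α=1) → [25, 163, 90]
+L4 (α=2/3) → [331/3, 539/3, 164]
+L5 (α=1/2) → [452/3, 307/3, 167]
+L7 (α=3/8) → [2287/24, 2219/24, 1399/8]
= [95, 92, 175]


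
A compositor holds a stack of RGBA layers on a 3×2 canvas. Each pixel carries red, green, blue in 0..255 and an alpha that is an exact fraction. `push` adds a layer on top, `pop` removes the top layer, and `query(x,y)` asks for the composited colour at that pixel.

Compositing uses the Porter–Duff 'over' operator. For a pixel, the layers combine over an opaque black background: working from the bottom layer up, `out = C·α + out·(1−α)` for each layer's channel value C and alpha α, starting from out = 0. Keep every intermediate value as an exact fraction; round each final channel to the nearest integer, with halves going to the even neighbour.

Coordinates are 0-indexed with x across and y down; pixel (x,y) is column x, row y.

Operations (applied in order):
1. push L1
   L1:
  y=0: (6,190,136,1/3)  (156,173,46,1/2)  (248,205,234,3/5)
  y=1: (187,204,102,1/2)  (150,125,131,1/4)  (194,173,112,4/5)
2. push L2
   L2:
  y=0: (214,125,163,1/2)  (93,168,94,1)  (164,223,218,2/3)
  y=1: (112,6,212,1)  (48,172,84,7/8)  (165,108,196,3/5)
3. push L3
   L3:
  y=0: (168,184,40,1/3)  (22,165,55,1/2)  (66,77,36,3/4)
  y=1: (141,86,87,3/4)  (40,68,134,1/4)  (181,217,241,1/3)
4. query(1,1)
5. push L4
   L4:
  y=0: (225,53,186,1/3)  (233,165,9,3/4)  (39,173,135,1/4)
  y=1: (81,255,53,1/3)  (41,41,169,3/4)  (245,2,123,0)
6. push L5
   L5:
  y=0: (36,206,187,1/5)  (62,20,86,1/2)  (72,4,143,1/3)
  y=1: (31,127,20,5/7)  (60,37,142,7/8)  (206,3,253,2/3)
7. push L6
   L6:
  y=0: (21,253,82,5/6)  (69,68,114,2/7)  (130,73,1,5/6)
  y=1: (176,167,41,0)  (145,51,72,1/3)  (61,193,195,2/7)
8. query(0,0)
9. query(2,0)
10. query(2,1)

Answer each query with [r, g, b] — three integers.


(1,1) stack=L1,L2,L3; from [0,0,0]:
+L1 (α=1/4) → [75/2, 125/4, 131/4]
+L2 (α=7/8) → [747/16, 4941/32, 2483/32]
+L3 (α=1/4) → [2881/64, 16999/128, 11737/128]
= [45, 133, 92]

query (0,0) [L1,L2,L3,L4,L5,L6] — begin 0,0,0
+L1 (α=1/3) → [2, 190/3, 136/3]
+L2 (α=1/2) → [108, 565/6, 625/6]
+L3 (α=1/3) → [128, 1117/9, 745/9]
+L4 (α=1/3) → [481/3, 2711/27, 3164/27]
+L5 (α=1/5) → [2032/15, 16406/135, 3541/27]
+L6 (α=5/6) → [3607/90, 187181/810, 14611/162]
rounded: [40, 231, 90]

(2,0) stack=L1,L2,L3,L4,L5,L6; from [0,0,0]:
+L1 (α=3/5) → [744/5, 123, 702/5]
+L2 (α=2/3) → [2384/15, 569/3, 2882/15]
+L3 (α=3/4) → [2677/30, 631/6, 2251/30]
+L4 (α=1/4) → [3067/40, 977/8, 3601/40]
+L5 (α=1/3) → [4507/60, 331/4, 6461/60]
+L6 (α=5/6) → [43507/360, 597/8, 6761/360]
= [121, 75, 19]

at x=2,y=1 over L1,L2,L3,L4,L5,L6:
+L1 (α=4/5) → [776/5, 692/5, 448/5]
+L2 (α=3/5) → [4027/25, 3004/25, 3836/25]
+L3 (α=1/3) → [4193/25, 3811/25, 13697/75]
+L4 (α=0) → [4193/25, 3811/25, 13697/75]
+L5 (α=2/3) → [4831/25, 3961/75, 51647/225]
+L6 (α=2/7) → [5441/35, 1393/15, 69197/315]
= [155, 93, 220]


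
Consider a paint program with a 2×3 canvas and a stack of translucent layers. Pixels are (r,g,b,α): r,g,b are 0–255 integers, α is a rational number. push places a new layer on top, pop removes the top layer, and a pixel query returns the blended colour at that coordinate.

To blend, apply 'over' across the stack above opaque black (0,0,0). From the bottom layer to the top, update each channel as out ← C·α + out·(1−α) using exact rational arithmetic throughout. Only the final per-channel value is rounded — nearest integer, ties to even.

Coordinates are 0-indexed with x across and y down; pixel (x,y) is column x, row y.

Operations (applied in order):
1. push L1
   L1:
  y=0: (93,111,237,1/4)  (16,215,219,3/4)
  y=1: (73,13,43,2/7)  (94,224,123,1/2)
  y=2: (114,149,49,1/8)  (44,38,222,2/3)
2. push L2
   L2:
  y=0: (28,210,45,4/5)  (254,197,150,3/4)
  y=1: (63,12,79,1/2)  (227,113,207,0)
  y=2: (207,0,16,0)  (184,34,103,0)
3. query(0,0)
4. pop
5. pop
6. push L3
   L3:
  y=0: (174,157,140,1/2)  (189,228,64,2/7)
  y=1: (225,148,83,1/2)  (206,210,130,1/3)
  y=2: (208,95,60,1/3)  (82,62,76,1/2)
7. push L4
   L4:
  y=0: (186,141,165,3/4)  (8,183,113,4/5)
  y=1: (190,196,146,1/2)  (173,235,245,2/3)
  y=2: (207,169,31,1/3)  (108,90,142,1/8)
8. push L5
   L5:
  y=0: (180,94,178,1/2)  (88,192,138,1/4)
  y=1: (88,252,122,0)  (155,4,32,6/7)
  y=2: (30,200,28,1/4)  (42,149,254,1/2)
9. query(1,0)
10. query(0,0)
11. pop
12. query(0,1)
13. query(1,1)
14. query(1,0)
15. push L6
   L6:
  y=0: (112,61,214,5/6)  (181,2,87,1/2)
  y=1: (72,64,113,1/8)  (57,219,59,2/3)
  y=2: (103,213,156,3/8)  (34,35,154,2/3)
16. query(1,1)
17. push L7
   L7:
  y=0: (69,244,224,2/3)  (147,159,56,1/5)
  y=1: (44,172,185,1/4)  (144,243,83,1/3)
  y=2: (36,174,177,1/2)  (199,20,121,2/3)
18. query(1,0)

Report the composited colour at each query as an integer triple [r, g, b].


at x=0,y=0 over L1,L2:
+L1 (α=1/4) → [93/4, 111/4, 237/4]
+L2 (α=4/5) → [541/20, 3471/20, 957/20]
rounded: [27, 174, 48]

query (1,0) [L3,L4,L5] — begin 0,0,0
L3 α=2/7: [54, 456/7, 128/7]
L4 α=4/5: [86/5, 1116/7, 3292/35]
L5 α=1/4: [349/10, 1173/7, 7353/70]
→ [35, 168, 105]

(0,0) stack=L3,L4,L5; from [0,0,0]:
L3 α=1/2: [87, 157/2, 70]
L4 α=3/4: [645/4, 1003/8, 565/4]
L5 α=1/2: [1365/8, 1755/16, 1277/8]
rounded: [171, 110, 160]

query (0,1) [L3,L4] — begin 0,0,0
L3 α=1/2: [225/2, 74, 83/2]
L4 α=1/2: [605/4, 135, 375/4]
rounded: [151, 135, 94]

(1,1) stack=L3,L4; from [0,0,0]:
after L3 α=1/3: [206/3, 70, 130/3]
after L4 α=2/3: [1244/9, 180, 1600/9]
→ [138, 180, 178]

(1,0) stack=L3,L4; from [0,0,0]:
L3 α=2/7: [54, 456/7, 128/7]
L4 α=4/5: [86/5, 1116/7, 3292/35]
= [17, 159, 94]

at x=1,y=1 over L3,L4,L6:
+L3 (α=1/3) → [206/3, 70, 130/3]
+L4 (α=2/3) → [1244/9, 180, 1600/9]
+L6 (α=2/3) → [2270/27, 206, 2662/27]
rounded: [84, 206, 99]

at x=1,y=0 over L3,L4,L6,L7:
+L3 (α=2/7) → [54, 456/7, 128/7]
+L4 (α=4/5) → [86/5, 1116/7, 3292/35]
+L6 (α=1/2) → [991/10, 565/7, 6337/70]
+L7 (α=1/5) → [2717/25, 3373/35, 14634/175]
= [109, 96, 84]


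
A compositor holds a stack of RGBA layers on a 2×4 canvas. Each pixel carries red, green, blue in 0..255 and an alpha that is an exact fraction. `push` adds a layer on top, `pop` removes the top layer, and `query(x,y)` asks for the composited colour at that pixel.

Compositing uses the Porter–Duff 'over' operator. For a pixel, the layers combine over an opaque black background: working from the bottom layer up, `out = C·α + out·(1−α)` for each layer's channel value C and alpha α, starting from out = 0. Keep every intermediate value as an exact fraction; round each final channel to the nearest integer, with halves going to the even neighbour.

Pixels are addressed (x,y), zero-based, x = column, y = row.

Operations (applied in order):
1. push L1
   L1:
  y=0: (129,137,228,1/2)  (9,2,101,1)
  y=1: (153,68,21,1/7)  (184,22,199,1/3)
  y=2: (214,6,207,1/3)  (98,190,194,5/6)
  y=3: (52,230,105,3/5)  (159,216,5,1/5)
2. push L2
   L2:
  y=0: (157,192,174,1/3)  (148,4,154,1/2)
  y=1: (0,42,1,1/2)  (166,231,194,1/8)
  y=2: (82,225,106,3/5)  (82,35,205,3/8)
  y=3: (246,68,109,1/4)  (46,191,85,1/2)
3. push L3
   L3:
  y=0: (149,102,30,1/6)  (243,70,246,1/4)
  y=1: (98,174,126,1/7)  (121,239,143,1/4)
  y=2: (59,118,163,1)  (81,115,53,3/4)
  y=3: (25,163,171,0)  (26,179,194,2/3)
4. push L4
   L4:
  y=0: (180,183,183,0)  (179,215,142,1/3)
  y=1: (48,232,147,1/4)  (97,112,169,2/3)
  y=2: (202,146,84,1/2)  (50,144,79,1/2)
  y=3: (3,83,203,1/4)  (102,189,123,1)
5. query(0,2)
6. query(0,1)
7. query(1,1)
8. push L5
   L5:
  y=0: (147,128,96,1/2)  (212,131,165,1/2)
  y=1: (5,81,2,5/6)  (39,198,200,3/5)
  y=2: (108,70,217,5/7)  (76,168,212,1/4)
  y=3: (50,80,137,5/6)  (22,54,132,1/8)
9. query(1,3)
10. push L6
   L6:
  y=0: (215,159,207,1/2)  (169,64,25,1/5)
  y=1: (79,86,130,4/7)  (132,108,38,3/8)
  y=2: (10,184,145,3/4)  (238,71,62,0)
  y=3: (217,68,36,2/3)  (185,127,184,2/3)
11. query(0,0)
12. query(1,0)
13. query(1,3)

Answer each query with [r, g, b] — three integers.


(0,2) stack=L1,L2,L3,L4; from [0,0,0]:
L1 α=1/3: [214/3, 2, 69]
L2 α=3/5: [1166/15, 679/5, 456/5]
L3 α=1: [59, 118, 163]
L4 α=1/2: [261/2, 132, 247/2]
→ [130, 132, 124]

(0,1) stack=L1,L2,L3,L4; from [0,0,0]:
+L1 (α=1/7) → [153/7, 68/7, 3]
+L2 (α=1/2) → [153/14, 181/7, 2]
+L3 (α=1/7) → [1145/49, 2304/49, 138/7]
+L4 (α=1/4) → [5787/196, 4570/49, 1443/28]
→ [30, 93, 52]

(1,1) stack=L1,L2,L3,L4; from [0,0,0]:
+L1 (α=1/3) → [184/3, 22/3, 199/3]
+L2 (α=1/8) → [893/12, 847/24, 1975/24]
+L3 (α=1/4) → [1377/16, 2759/32, 3119/32]
+L4 (α=2/3) → [4481/48, 3309/32, 4645/32]
→ [93, 103, 145]

(1,3) stack=L1,L2,L3,L4,L5; from [0,0,0]:
after L1 α=1/5: [159/5, 216/5, 1]
after L2 α=1/2: [389/10, 1171/10, 43]
after L3 α=2/3: [303/10, 4751/30, 431/3]
after L4 α=1: [102, 189, 123]
after L5 α=1/8: [92, 1377/8, 993/8]
→ [92, 172, 124]

(0,0) stack=L1,L2,L3,L4,L5,L6; from [0,0,0]:
L1 α=1/2: [129/2, 137/2, 114]
L2 α=1/3: [286/3, 329/3, 134]
L3 α=1/6: [1877/18, 1951/18, 350/3]
L4 α=0: [1877/18, 1951/18, 350/3]
L5 α=1/2: [4523/36, 4255/36, 319/3]
L6 α=1/2: [12263/72, 9979/72, 470/3]
→ [170, 139, 157]

(1,0) stack=L1,L2,L3,L4,L5,L6; from [0,0,0]:
+L1 (α=1) → [9, 2, 101]
+L2 (α=1/2) → [157/2, 3, 255/2]
+L3 (α=1/4) → [957/8, 79/4, 1257/8]
+L4 (α=1/3) → [1673/12, 509/6, 1825/12]
+L5 (α=1/2) → [4217/24, 1295/12, 3805/24]
+L6 (α=1/5) → [5231/30, 1487/15, 791/6]
rounded: [174, 99, 132]

query (1,3) [L1,L2,L3,L4,L5,L6] — begin 0,0,0
L1 α=1/5: [159/5, 216/5, 1]
L2 α=1/2: [389/10, 1171/10, 43]
L3 α=2/3: [303/10, 4751/30, 431/3]
L4 α=1: [102, 189, 123]
L5 α=1/8: [92, 1377/8, 993/8]
L6 α=2/3: [154, 3409/24, 3937/24]
→ [154, 142, 164]


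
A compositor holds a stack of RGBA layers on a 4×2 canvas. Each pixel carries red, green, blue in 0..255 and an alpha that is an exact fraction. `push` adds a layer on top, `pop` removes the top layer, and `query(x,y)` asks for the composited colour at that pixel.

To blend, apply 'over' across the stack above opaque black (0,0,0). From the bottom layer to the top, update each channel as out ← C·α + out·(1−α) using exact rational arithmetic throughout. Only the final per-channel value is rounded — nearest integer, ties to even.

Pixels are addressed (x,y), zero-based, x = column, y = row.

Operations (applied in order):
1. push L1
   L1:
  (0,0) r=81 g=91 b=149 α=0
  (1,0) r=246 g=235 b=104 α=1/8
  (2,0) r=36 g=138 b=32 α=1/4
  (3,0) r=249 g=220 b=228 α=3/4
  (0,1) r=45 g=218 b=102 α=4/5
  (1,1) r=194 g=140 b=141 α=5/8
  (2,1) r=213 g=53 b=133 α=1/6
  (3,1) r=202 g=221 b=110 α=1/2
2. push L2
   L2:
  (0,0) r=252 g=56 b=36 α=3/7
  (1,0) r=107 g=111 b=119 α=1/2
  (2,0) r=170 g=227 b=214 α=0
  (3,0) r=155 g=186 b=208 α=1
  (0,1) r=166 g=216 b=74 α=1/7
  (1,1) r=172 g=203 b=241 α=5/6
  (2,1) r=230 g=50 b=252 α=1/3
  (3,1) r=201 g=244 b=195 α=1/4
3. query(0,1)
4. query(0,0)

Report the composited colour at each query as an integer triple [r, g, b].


(0,1) stack=L1,L2; from [0,0,0]:
after L1 α=4/5: [36, 872/5, 408/5]
after L2 α=1/7: [382/7, 6312/35, 2818/35]
→ [55, 180, 81]

at x=0,y=0 over L1,L2:
+L1 (α=0) → [0, 0, 0]
+L2 (α=3/7) → [108, 24, 108/7]
= [108, 24, 15]


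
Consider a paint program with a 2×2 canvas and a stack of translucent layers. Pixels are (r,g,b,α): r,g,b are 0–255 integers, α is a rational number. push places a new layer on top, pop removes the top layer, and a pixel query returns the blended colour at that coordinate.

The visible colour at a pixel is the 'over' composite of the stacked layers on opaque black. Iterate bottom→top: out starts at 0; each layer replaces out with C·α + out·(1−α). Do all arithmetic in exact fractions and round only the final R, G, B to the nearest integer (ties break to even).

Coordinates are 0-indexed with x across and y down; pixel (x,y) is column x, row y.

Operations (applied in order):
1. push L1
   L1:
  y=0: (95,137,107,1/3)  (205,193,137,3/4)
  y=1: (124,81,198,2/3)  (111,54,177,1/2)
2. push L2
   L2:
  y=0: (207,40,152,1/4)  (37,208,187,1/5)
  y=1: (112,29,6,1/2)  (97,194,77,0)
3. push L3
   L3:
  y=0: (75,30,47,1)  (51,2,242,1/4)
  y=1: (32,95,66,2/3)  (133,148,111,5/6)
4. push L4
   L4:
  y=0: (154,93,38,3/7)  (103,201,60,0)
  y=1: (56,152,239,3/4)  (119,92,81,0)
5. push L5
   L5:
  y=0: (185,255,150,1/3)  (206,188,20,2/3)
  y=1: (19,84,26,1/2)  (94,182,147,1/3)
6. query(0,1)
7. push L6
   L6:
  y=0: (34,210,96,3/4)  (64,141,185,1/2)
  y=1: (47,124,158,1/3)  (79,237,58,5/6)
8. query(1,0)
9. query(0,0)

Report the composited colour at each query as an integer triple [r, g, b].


at x=0,y=1 over L1,L2,L3,L4,L5:
after L1 α=2/3: [248/3, 54, 132]
after L2 α=1/2: [292/3, 83/2, 69]
after L3 α=2/3: [484/9, 463/6, 67]
after L4 α=3/4: [499/9, 3199/24, 196]
after L5 α=1/2: [335/9, 5215/48, 111]
= [37, 109, 111]

at x=1,y=0 over L1,L2,L3,L4,L5,L6:
+L1 (α=3/4) → [615/4, 579/4, 411/4]
+L2 (α=1/5) → [652/5, 787/5, 598/5]
+L3 (α=1/4) → [2211/20, 2371/20, 751/5]
+L4 (α=0) → [2211/20, 2371/20, 751/5]
+L5 (α=2/3) → [10451/60, 3297/20, 317/5]
+L6 (α=1/2) → [14291/120, 6117/40, 621/5]
= [119, 153, 124]

(0,0) stack=L1,L2,L3,L4,L5,L6; from [0,0,0]:
+L1 (α=1/3) → [95/3, 137/3, 107/3]
+L2 (α=1/4) → [151/2, 177/4, 259/4]
+L3 (α=1) → [75, 30, 47]
+L4 (α=3/7) → [762/7, 57, 302/7]
+L5 (α=1/3) → [2819/21, 123, 1654/21]
+L6 (α=3/4) → [4961/84, 753/4, 3851/42]
→ [59, 188, 92]


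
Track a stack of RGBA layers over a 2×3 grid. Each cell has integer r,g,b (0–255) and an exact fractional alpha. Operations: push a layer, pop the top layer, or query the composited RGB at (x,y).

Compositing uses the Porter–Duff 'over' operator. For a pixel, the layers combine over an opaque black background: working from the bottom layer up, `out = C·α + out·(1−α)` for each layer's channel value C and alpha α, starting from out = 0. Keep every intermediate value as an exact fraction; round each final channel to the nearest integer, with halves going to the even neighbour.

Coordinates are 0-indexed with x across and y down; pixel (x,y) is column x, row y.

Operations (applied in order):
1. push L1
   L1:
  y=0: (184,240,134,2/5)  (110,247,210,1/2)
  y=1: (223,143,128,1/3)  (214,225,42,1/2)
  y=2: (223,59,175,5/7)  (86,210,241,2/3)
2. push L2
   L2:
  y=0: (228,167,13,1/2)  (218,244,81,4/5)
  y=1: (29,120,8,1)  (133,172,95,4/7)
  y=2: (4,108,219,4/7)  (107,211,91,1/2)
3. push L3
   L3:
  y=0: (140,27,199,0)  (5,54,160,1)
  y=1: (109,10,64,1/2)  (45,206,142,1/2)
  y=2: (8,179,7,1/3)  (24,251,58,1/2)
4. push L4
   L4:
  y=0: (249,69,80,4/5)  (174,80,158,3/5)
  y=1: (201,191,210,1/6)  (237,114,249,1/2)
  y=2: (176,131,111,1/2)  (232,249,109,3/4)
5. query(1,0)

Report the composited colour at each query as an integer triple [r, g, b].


(1,0) stack=L1,L2,L3,L4; from [0,0,0]:
L1 α=1/2: [55, 247/2, 105]
L2 α=4/5: [927/5, 2199/10, 429/5]
L3 α=1: [5, 54, 160]
L4 α=3/5: [532/5, 348/5, 794/5]
rounded: [106, 70, 159]


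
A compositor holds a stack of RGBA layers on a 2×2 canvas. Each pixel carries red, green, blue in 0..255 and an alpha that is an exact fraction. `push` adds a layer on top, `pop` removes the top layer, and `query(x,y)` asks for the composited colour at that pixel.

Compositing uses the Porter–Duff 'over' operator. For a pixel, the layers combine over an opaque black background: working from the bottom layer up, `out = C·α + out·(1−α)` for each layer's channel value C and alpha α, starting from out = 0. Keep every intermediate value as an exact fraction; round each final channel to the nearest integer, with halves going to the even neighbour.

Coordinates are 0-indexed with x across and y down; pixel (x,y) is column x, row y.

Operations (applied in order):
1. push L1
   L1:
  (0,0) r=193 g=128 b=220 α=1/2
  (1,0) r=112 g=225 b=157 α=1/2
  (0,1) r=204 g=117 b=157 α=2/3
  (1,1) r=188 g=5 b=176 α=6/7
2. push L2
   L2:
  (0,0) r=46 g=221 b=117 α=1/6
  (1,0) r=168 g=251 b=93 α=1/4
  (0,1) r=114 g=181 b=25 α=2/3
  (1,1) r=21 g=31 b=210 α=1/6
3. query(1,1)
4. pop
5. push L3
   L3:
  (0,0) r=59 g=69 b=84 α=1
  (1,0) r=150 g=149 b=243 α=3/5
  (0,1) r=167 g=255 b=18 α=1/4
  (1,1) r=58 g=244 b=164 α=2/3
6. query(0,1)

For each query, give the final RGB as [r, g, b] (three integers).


(1,1) stack=L1,L2; from [0,0,0]:
+L1 (α=6/7) → [1128/7, 30/7, 1056/7]
+L2 (α=1/6) → [1929/14, 367/42, 1125/7]
= [138, 9, 161]

at x=0,y=1 over L1,L3:
+L1 (α=2/3) → [136, 78, 314/3]
+L3 (α=1/4) → [575/4, 489/4, 83]
rounded: [144, 122, 83]
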